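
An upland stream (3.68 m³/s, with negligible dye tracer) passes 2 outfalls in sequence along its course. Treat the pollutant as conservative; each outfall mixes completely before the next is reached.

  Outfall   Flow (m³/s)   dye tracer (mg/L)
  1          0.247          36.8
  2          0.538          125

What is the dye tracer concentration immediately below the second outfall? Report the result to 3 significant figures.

After outfall 1: Q = 3.680 + 0.2470 = 3.927 m³/s; C = (3.680·0 + 0.2470·36.80)/3.927 = 2.315 mg/L.
After outfall 2: Q = 3.927 + 0.5380 = 4.465 m³/s; C = (3.927·2.315 + 0.5380·125.0)/4.465 = 17.10 mg/L.

17.1 mg/L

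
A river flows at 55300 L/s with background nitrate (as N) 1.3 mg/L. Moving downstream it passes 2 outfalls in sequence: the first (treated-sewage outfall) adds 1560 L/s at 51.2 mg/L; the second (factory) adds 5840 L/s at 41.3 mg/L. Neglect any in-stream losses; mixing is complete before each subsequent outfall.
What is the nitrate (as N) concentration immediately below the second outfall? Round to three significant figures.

After outfall 1: Q = 55300 + 1560 = 56860 L/s; C = (55300·1.300 + 1560·51.20)/56860 = 2.669 mg/L.
After outfall 2: Q = 56860 + 5840 = 62700 L/s; C = (56860·2.669 + 5840·41.30)/62700 = 6.267 mg/L.

6.27 mg/L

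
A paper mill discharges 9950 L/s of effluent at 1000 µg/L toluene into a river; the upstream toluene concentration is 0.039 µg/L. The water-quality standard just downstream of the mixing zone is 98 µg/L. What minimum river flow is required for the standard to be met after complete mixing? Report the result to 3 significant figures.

Set C_mix = 98: (Q·0.03900 + 9950·1000) / (Q + 9950) = 98
→ Q = 9950·(1000 − 98)/(98 − 0.03900) = 91620 L/s.

91600 L/s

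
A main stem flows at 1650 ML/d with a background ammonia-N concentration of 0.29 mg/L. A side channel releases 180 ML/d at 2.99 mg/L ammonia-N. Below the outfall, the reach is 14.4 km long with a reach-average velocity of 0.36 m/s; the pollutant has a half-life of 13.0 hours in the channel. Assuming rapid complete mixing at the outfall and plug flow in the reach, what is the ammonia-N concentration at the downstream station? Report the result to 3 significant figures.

Mass balance: C = (1650·0.2900 + 180.0·2.990) / 1830 = 1017/1830 = 0.5556 mg/L.
Travel time t = 14.4·1000 / 0.36 = 40000 s = 11.11 h.
Half-life 13.0 h → k = ln 2 / 13.0 = 0.05332 h⁻¹ = 1.280 d⁻¹.
First-order decay: C = 0.5556·exp(−k·t) = 0.5556·0.5530 = 0.3072 mg/L.

0.307 mg/L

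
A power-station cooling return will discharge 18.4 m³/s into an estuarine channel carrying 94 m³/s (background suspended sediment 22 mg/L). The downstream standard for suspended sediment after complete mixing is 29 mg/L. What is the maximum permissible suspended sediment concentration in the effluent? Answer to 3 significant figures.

At the limit, (Qr·Cr + Qe·Cₑ)/(Qr + Qe) = 29:
Cₑ = (112.4·29 − 94.00·22.00) / 18.40 = 64.76 mg/L.

64.8 mg/L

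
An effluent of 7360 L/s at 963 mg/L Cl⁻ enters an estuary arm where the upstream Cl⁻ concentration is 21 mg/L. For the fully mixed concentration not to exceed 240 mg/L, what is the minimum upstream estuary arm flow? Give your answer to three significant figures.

24300 L/s

Set C_mix = 240: (Q·21.00 + 7360·963.0) / (Q + 7360) = 240
→ Q = 7360·(963.0 − 240)/(240 − 21.00) = 24300 L/s.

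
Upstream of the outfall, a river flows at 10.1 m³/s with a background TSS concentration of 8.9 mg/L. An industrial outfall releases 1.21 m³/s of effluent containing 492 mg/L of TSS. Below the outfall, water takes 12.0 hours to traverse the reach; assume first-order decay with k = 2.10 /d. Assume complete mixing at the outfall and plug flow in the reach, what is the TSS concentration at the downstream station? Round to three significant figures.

21.2 mg/L

After mixing, C = (10.10·8.900 + 1.210·492.0) / 11.31 = 685.2/11.31 = 60.58 mg/L.
First-order decay: C = 60.58·exp(−k·t) = 60.58·0.3499 = 21.20 mg/L.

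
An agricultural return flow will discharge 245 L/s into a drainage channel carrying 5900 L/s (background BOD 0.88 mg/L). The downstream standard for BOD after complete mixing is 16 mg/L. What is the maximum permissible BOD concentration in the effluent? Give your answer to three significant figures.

380 mg/L

At the limit, (Qr·Cr + Qe·Cₑ)/(Qr + Qe) = 16:
Cₑ = (6145·16 − 5900·0.8800) / 245.0 = 380.1 mg/L.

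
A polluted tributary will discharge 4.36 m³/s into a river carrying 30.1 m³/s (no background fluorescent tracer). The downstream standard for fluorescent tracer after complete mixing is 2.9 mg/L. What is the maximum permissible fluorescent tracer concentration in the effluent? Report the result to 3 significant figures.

At the limit, (Qr·Cr + Qe·Cₑ)/(Qr + Qe) = 2.9:
Cₑ = (34.46·2.9 − 30.10·0) / 4.360 = 22.92 mg/L.

22.9 mg/L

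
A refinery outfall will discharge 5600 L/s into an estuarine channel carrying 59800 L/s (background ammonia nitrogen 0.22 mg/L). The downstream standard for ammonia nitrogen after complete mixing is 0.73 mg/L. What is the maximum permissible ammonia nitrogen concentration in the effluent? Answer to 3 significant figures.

6.18 mg/L

At the limit, (Qr·Cr + Qe·Cₑ)/(Qr + Qe) = 0.73:
Cₑ = (65400·0.73 − 59800·0.2200) / 5600 = 6.176 mg/L.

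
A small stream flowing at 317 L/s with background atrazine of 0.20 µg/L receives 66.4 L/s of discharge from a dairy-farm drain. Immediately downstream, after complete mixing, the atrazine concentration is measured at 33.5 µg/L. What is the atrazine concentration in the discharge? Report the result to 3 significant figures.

Mass balance: 317.0·0.2000 + 66.40·Cₑ = 383.4·33.50
→ Cₑ = (383.4·33.50 − 317.0·0.2000) / 66.40 = 192.5 µg/L.

192 µg/L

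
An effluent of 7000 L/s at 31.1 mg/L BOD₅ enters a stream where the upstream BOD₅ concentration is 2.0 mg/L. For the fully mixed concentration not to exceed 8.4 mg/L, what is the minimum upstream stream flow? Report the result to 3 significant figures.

Set C_mix = 8.4: (Q·2.000 + 7000·31.10) / (Q + 7000) = 8.4
→ Q = 7000·(31.10 − 8.4)/(8.4 − 2.000) = 24830 L/s.

24800 L/s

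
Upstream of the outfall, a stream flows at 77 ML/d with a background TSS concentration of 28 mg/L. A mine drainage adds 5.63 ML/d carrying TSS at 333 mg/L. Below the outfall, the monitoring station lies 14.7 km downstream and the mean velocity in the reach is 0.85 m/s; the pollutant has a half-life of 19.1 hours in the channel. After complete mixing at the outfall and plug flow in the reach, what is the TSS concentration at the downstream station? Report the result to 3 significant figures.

41.0 mg/L

After mixing, C = (77.00·28.00 + 5.630·333.0) / 82.63 = 4031/82.63 = 48.78 mg/L.
Travel time t = 14.7·1000 / 0.85 = 17290 s = 4.804 h.
Half-life 19.1 h → k = ln 2 / 19.1 = 0.03629 h⁻¹ = 0.8710 d⁻¹.
Applying C = C₀e^(−kt): 48.78 × 0.8400 = 40.98 mg/L.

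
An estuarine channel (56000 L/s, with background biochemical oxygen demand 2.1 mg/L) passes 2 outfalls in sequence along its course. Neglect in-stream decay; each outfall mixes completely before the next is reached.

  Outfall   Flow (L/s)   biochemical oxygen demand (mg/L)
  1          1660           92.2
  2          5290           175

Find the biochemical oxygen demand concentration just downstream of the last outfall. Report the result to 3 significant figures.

19.0 mg/L

Below outfall 1: Q → 57660 L/s, C = (56000·2.100 + 1660·92.20)/57660 = 4.694 mg/L.
Below outfall 2: Q → 62950 L/s, C = (57660·4.694 + 5290·175.0)/62950 = 19.01 mg/L.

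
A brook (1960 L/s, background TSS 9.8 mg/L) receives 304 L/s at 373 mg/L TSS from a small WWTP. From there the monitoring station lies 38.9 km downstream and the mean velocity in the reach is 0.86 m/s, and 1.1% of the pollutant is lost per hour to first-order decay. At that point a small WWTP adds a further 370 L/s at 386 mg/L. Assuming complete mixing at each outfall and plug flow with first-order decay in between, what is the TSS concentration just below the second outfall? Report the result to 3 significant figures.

After mixing, C = (1960·9.800 + 304.0·373.0) / 2264 = 132600/2264 = 58.57 mg/L; combined flow 2264 L/s.
Travel time t = 38.9·1000 / 0.86 = 45230 s = 12.56 h.
1.1%/h lost → k = −ln(1 − 0.011) = 0.01106 h⁻¹.
After decay, C = 58.57 × e^(−kt) = 58.57 × 0.8702 = 50.97 mg/L.
Second outfall: C = (2264·50.97 + 370.0·386.0)/2634 = 98.03 mg/L.

98.0 mg/L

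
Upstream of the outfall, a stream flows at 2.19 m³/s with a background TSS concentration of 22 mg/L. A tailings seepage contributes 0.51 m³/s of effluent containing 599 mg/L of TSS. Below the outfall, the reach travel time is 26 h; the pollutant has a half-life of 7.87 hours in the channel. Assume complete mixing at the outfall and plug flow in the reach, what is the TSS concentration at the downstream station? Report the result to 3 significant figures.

13.3 mg/L

Conservation of mass: C = (2.190·22.00 + 0.5100·599.0) / 2.700 = 353.7/2.700 = 131.0 mg/L.
Half-life 7.87 h → k = ln 2 / 7.87 = 0.08807 h⁻¹ = 2.114 d⁻¹.
After decay, C = 131.0 × e^(−kt) = 131.0 × 0.1013 = 13.27 mg/L.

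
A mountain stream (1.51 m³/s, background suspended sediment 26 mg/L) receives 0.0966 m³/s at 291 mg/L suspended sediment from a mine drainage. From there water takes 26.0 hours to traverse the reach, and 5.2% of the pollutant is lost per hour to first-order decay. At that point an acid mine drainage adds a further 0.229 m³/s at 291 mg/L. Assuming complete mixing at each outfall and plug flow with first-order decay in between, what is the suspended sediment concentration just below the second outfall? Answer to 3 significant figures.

45.5 mg/L

Conservation of mass: C = (1.510·26.00 + 0.09660·291.0) / 1.607 = 67.37/1.607 = 41.93 mg/L; combined flow 1.607 m³/s.
5.2%/h lost → k = −ln(1 − 0.052) = 0.05340 h⁻¹.
After decay, C = 41.93 × e^(−kt) = 41.93 × 0.2495 = 10.46 mg/L.
Second outfall: C = (1.607·10.46 + 0.2290·291.0)/1.836 = 45.46 mg/L.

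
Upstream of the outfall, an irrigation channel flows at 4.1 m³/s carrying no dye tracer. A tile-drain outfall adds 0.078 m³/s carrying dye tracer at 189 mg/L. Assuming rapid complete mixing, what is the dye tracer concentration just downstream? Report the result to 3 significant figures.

3.53 mg/L

Conservation of mass: C = (4.100·0 + 0.07800·189.0) / 4.178 = 14.74/4.178 = 3.528 mg/L.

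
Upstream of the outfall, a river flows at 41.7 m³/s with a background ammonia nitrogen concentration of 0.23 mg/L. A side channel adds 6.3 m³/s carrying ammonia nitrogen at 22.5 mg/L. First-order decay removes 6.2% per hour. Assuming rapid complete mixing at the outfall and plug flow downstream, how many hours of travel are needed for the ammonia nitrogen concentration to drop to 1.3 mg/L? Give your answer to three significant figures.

Mass balance: C = (41.70·0.2300 + 6.300·22.50) / 48.00 = 151.3/48.00 = 3.153 mg/L.
6.2%/h lost → k = −ln(1 − 0.062) = 0.06401 h⁻¹.
3.153·exp(−k·t) = 1.3 → t = ln(3.153/1.3)/k = 49830 s = 13.84 h.

13.8 h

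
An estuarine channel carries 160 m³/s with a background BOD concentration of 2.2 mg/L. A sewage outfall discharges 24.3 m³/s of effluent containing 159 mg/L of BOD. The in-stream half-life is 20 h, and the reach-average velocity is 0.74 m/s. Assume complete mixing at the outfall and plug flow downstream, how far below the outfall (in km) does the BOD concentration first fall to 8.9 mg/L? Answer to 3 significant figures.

72.6 km

After mixing, C = (160.0·2.200 + 24.30·159.0) / 184.3 = 4216/184.3 = 22.87 mg/L.
Half-life 20 h → k = ln 2 / 20 = 0.03466 h⁻¹ = 0.8318 d⁻¹.
Set 22.87·exp(−k·t) = 8.9 → t = ln(22.87/8.9)/k = 98050 s = 27.24 h.
Distance = v·t = 0.74·98050 = 72560 m = 72.56 km.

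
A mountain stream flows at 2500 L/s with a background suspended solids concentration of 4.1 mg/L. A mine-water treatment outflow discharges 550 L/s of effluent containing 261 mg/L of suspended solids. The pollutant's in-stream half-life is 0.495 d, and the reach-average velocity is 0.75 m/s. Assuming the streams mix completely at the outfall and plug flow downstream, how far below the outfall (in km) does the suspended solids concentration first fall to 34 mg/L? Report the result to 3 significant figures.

18.2 km

Mixed concentration C = ΣQC/ΣQ = (2500·4.100 + 550.0·261.0) / 3050 = 153800/3050 = 50.43 mg/L.
Half-life 0.495 d → k = ln 2 / 0.495 = 1.400 d⁻¹.
Set 50.43·exp(−k·t) = 34 → t = ln(50.43/34)/k = 24320 s = 6.755 h.
Distance = v·t = 0.75·24320 = 18240 m = 18.24 km.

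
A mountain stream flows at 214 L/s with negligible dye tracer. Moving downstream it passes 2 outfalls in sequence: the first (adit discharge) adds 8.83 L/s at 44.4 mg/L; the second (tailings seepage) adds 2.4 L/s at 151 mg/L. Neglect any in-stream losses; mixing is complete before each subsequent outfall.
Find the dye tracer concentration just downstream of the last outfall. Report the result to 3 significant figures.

3.35 mg/L

Outfall 1: combined Q = 222.8 L/s; C = (214.0·0 + 8.830·44.40)/222.8 = 1.759 mg/L.
Outfall 2: combined Q = 225.2 L/s; C = (222.8·1.759 + 2.400·151.0)/225.2 = 3.350 mg/L.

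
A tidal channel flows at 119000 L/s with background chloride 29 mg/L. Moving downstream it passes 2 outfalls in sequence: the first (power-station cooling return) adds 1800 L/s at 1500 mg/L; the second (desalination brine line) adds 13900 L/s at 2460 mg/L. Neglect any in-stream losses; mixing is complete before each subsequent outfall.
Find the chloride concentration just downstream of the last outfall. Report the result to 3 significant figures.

300 mg/L

After outfall 1: Q = 119000 + 1800 = 120800 L/s; C = (119000·29.00 + 1800·1500)/120800 = 50.92 mg/L.
After outfall 2: Q = 120800 + 13900 = 134700 L/s; C = (120800·50.92 + 13900·2460)/134700 = 299.5 mg/L.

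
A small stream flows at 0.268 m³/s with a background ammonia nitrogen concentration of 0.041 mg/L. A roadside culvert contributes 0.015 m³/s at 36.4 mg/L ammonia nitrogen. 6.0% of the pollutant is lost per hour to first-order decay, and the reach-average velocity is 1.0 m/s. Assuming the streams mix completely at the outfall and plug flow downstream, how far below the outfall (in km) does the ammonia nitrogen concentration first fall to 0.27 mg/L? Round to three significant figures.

116 km

After mixing, C = (0.2680·0.04100 + 0.01500·36.40) / 0.2830 = 0.5570/0.2830 = 1.968 mg/L.
6.0%/h lost → k = −ln(1 − 0.06) = 0.06188 h⁻¹.
Set 1.968·exp(−k·t) = 0.27 → t = ln(1.968/0.27)/k = 115600 s = 32.10 h.
Distance = v·t = 1.0·115600 = 115600 m = 115.6 km.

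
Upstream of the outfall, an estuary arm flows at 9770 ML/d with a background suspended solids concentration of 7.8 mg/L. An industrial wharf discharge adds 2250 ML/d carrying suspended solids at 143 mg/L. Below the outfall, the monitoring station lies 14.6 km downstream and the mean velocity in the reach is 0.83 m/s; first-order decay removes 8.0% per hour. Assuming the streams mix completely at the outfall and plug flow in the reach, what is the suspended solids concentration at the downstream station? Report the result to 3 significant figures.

22.0 mg/L

After mixing, C = (9770·7.800 + 2250·143.0) / 12020 = 398000/12020 = 33.11 mg/L.
Travel time t = 14.6·1000 / 0.83 = 17590 s = 4.886 h.
8.0%/h lost → k = −ln(1 − 0.08) = 0.08338 h⁻¹.
After decay, C = 33.11 × e^(−kt) = 33.11 × 0.6654 = 22.03 mg/L.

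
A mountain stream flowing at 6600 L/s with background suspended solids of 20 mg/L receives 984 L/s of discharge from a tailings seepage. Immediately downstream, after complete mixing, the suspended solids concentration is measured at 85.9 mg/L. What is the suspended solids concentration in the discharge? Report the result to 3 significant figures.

528 mg/L

Mass balance: 6600·20.00 + 984.0·Cₑ = 7584·85.90
→ Cₑ = (7584·85.90 − 6600·20.00) / 984.0 = 527.9 mg/L.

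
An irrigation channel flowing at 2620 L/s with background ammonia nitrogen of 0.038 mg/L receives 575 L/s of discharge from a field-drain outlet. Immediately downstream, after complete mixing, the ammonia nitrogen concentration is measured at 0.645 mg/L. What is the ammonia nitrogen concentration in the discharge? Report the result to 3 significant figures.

3.41 mg/L

Mass balance: 2620·0.03800 + 575.0·Cₑ = 3195·0.6450
→ Cₑ = (3195·0.6450 − 2620·0.03800) / 575.0 = 3.411 mg/L.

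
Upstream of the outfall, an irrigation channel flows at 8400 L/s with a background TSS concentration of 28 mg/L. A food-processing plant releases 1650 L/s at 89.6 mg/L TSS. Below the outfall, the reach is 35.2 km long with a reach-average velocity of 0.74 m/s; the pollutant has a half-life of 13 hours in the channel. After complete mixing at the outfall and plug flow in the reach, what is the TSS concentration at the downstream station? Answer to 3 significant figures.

After mixing, C = (8400·28.00 + 1650·89.60) / 10050 = 383000/10050 = 38.11 mg/L.
Travel time t = 35.2·1000 / 0.74 = 47570 s = 13.21 h.
Half-life 13 h → k = ln 2 / 13 = 0.05332 h⁻¹ = 1.280 d⁻¹.
First-order decay: C = 38.11·exp(−k·t) = 38.11·0.4943 = 18.84 mg/L.

18.8 mg/L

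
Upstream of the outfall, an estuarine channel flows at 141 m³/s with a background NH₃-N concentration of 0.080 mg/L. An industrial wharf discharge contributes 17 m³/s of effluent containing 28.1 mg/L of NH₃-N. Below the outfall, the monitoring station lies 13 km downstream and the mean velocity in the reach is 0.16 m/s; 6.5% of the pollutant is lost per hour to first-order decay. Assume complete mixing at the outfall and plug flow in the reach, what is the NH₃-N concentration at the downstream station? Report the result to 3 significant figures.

0.679 mg/L

Flow-weighted average: C = (141.0·0.08000 + 17.00·28.10) / 158.0 = 489.0/158.0 = 3.095 mg/L.
Travel time t = 13·1000 / 0.16 = 81250 s = 22.57 h.
6.5%/h lost → k = −ln(1 − 0.065) = 0.06721 h⁻¹.
Decay over the reach: 3.095·exp(−kt) = 3.095·0.2194 = 0.6790 mg/L.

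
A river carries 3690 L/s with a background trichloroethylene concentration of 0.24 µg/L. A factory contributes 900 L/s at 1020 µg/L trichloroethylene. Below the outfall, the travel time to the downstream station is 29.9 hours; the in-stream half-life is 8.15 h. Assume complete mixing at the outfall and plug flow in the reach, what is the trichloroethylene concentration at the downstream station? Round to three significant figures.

15.7 µg/L

Flow-weighted average: C = (3690·0.2400 + 900.0·1020) / 4590 = 918900/4590 = 200.2 µg/L.
Half-life 8.15 h → k = ln 2 / 8.15 = 0.08505 h⁻¹ = 2.041 d⁻¹.
Decay over the reach: 200.2·exp(−kt) = 200.2·0.07863 = 15.74 µg/L.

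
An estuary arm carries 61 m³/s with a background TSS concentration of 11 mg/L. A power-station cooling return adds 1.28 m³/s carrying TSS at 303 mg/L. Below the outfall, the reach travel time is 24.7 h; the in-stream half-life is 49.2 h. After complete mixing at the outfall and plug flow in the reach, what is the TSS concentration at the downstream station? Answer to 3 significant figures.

12.0 mg/L

After mixing, C = (61.00·11.00 + 1.280·303.0) / 62.28 = 1059/62.28 = 17.00 mg/L.
Half-life 49.2 h → k = ln 2 / 49.2 = 0.01409 h⁻¹ = 0.3381 d⁻¹.
After decay, C = 17.00 × e^(−kt) = 17.00 × 0.7061 = 12.00 mg/L.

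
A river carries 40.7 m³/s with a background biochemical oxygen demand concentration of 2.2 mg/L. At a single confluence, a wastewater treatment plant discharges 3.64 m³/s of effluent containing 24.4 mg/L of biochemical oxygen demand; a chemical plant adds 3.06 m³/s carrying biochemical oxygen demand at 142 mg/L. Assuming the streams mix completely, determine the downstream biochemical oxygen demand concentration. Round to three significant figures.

Flow-weighted average: C = (40.70·2.200 + 3.640·24.40 + 3.060·142.0) / 47.40 = 612.9/47.40 = 12.93 mg/L.

12.9 mg/L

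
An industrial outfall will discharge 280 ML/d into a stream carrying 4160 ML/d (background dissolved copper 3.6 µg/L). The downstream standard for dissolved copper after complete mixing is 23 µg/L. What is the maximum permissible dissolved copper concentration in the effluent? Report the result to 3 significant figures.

311 µg/L

At the limit, (Qr·Cr + Qe·Cₑ)/(Qr + Qe) = 23:
Cₑ = (4440·23 − 4160·3.600) / 280.0 = 311.2 µg/L.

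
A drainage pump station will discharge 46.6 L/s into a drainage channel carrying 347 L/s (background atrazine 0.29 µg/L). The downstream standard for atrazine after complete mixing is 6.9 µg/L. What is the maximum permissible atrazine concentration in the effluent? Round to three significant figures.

At the limit, (Qr·Cr + Qe·Cₑ)/(Qr + Qe) = 6.9:
Cₑ = (393.6·6.9 − 347.0·0.2900) / 46.60 = 56.12 µg/L.

56.1 µg/L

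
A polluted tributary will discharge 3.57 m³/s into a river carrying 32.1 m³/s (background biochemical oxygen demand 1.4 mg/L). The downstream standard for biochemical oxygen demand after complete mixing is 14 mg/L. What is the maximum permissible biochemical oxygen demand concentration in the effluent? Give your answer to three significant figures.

127 mg/L

At the limit, (Qr·Cr + Qe·Cₑ)/(Qr + Qe) = 14:
Cₑ = (35.67·14 − 32.10·1.400) / 3.570 = 127.3 mg/L.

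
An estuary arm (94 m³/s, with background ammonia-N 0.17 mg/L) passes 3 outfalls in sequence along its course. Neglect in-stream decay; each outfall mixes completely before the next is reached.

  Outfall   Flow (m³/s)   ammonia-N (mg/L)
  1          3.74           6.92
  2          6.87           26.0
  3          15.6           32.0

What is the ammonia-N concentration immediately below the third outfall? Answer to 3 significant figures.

Below outfall 1: Q → 97.74 m³/s, C = (94.00·0.1700 + 3.740·6.920)/97.74 = 0.4283 mg/L.
Below outfall 2: Q → 104.6 m³/s, C = (97.74·0.4283 + 6.870·26.00)/104.6 = 2.108 mg/L.
Below outfall 3: Q → 120.2 m³/s, C = (104.6·2.108 + 15.60·32.00)/120.2 = 5.987 mg/L.

5.99 mg/L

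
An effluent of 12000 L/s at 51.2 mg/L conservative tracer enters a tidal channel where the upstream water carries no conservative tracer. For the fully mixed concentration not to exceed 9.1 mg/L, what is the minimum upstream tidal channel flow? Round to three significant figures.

55500 L/s

Set C_mix = 9.1: (Q·0 + 12000·51.20) / (Q + 12000) = 9.1
→ Q = 12000·(51.20 − 9.1)/(9.1 − 0) = 55520 L/s.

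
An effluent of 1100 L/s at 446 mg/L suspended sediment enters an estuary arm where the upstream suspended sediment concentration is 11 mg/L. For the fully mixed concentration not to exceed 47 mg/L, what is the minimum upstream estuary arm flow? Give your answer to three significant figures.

12200 L/s

Set C_mix = 47: (Q·11.00 + 1100·446.0) / (Q + 1100) = 47
→ Q = 1100·(446.0 − 47)/(47 − 11.00) = 12190 L/s.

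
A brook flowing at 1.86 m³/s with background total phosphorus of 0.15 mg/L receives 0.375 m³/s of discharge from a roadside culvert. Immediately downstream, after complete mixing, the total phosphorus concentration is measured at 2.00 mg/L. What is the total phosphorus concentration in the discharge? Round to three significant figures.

Mass balance: 1.860·0.1500 + 0.3750·Cₑ = 2.235·2.000
→ Cₑ = (2.235·2.000 − 1.860·0.1500) / 0.3750 = 11.18 mg/L.

11.2 mg/L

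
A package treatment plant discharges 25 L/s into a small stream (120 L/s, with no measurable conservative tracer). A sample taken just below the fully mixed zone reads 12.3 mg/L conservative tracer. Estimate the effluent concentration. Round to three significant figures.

71.3 mg/L

Mass balance: 120.0·0 + 25.00·Cₑ = 145.0·12.30
→ Cₑ = (145.0·12.30 − 120.0·0) / 25.00 = 71.34 mg/L.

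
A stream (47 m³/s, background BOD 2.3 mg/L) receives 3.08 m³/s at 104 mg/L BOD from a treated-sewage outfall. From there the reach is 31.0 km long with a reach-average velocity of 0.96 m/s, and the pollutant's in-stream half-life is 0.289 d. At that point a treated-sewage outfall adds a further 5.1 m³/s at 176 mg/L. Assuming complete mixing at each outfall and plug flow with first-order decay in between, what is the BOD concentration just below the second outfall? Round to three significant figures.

After mixing, C = (47.00·2.300 + 3.080·104.0) / 50.08 = 428.4/50.08 = 8.555 mg/L; combined flow 50.08 m³/s.
Travel time t = 31.0·1000 / 0.96 = 32290 s = 8.970 h.
Half-life 0.289 d → k = ln 2 / 0.289 = 2.398 d⁻¹.
Decay over the reach: 8.555·exp(−kt) = 8.555·0.4080 = 3.491 mg/L.
Second outfall: C = (50.08·3.491 + 5.100·176.0)/55.18 = 19.43 mg/L.

19.4 mg/L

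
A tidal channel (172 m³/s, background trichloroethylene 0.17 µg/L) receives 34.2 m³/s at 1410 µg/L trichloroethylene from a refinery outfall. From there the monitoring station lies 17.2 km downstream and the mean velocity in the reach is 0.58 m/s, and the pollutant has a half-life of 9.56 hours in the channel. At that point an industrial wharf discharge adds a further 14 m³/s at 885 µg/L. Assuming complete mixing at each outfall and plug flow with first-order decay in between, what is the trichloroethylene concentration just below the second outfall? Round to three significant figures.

Conservation of mass: C = (172.0·0.1700 + 34.20·1410) / 206.2 = 48250/206.2 = 234.0 µg/L; combined flow 206.2 m³/s.
Travel time t = 17.2·1000 / 0.58 = 29660 s = 8.238 h.
Half-life 9.56 h → k = ln 2 / 9.56 = 0.07250 h⁻¹ = 1.740 d⁻¹.
Decay over the reach: 234.0·exp(−kt) = 234.0·0.5503 = 128.8 µg/L.
At the second outfall, C = (206.2·128.8 + 14.00·885.0) / (206.2 + 14.00) = 176.9 µg/L.

177 µg/L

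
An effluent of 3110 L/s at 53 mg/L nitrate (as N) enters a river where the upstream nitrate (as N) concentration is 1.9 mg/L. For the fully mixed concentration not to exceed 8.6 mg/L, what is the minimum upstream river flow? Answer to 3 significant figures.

Set C_mix = 8.6: (Q·1.900 + 3110·53.00) / (Q + 3110) = 8.6
→ Q = 3110·(53.00 − 8.6)/(8.6 − 1.900) = 20610 L/s.

20600 L/s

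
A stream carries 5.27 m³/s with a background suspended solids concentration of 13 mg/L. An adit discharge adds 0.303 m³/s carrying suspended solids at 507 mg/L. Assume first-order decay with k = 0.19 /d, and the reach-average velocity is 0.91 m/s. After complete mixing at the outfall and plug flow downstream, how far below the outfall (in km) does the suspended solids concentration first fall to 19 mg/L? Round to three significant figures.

Mixed concentration C = ΣQC/ΣQ = (5.270·13.00 + 0.3030·507.0) / 5.573 = 222.1/5.573 = 39.86 mg/L.
Set 39.86·exp(−k·t) = 19 → t = ln(39.86/19)/k = 336900 s = 93.59 h.
Distance = v·t = 0.91·336900 = 306600 m = 306.6 km.

307 km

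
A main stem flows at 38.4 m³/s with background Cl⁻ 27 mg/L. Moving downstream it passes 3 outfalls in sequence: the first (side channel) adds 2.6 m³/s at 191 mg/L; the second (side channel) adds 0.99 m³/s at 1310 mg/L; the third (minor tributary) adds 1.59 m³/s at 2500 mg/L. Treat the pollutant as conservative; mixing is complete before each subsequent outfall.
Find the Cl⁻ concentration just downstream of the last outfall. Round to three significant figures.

156 mg/L

After outfall 1: Q = 38.40 + 2.600 = 41.00 m³/s; C = (38.40·27.00 + 2.600·191.0)/41.00 = 37.40 mg/L.
After outfall 2: Q = 41.00 + 0.9900 = 41.99 m³/s; C = (41.00·37.40 + 0.9900·1310)/41.99 = 67.40 mg/L.
After outfall 3: Q = 41.99 + 1.590 = 43.58 m³/s; C = (41.99·67.40 + 1.590·2500)/43.58 = 156.2 mg/L.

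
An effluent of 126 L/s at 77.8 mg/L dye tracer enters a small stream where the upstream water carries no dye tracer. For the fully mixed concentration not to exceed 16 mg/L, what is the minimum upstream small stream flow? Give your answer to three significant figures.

487 L/s

Set C_mix = 16: (Q·0 + 126.0·77.80) / (Q + 126.0) = 16
→ Q = 126.0·(77.80 − 16)/(16 − 0) = 486.7 L/s.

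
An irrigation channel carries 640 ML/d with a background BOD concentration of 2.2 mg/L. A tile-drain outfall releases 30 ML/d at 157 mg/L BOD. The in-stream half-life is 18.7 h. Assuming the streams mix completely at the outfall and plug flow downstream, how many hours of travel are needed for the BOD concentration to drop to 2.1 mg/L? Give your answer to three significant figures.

Mass balance: C = (640.0·2.200 + 30.00·157.0) / 670.0 = 6118/670.0 = 9.131 mg/L.
Half-life 18.7 h → k = ln 2 / 18.7 = 0.03707 h⁻¹ = 0.8896 d⁻¹.
9.131·exp(−k·t) = 2.1 → t = ln(9.131/2.1)/k = 142700 s = 39.65 h.

39.7 h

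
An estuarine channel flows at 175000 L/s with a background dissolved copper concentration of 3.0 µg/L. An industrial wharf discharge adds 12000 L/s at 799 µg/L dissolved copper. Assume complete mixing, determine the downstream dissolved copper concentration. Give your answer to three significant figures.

54.1 µg/L

After mixing, C = (175000·3.000 + 12000·799.0) / 187000 = 10110000/187000 = 54.08 µg/L.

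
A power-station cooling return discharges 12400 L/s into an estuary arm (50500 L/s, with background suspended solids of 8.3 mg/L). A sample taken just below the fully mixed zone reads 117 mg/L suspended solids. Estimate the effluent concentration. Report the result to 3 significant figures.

Mass balance: 50500·8.300 + 12400·Cₑ = 62900·117.0
→ Cₑ = (62900·117.0 − 50500·8.300) / 12400 = 559.7 mg/L.

560 mg/L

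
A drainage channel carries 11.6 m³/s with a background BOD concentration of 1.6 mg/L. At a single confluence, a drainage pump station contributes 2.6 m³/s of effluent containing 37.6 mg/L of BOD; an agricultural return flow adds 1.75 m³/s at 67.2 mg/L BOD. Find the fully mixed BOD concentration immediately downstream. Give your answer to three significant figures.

After mixing, C = (11.60·1.600 + 2.600·37.60 + 1.750·67.20) / 15.95 = 233.9/15.95 = 14.67 mg/L.

14.7 mg/L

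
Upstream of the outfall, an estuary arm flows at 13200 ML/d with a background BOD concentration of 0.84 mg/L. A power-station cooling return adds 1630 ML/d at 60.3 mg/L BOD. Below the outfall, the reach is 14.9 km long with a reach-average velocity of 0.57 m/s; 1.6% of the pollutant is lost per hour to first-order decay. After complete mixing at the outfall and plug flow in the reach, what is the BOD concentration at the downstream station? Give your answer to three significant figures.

6.56 mg/L

Mass balance: C = (13200·0.8400 + 1630·60.30) / 14830 = 109400/14830 = 7.375 mg/L.
Travel time t = 14.9·1000 / 0.57 = 26140 s = 7.261 h.
1.6%/h lost → k = −ln(1 − 0.016) = 0.01613 h⁻¹.
First-order decay: C = 7.375·exp(−k·t) = 7.375·0.8895 = 6.560 mg/L.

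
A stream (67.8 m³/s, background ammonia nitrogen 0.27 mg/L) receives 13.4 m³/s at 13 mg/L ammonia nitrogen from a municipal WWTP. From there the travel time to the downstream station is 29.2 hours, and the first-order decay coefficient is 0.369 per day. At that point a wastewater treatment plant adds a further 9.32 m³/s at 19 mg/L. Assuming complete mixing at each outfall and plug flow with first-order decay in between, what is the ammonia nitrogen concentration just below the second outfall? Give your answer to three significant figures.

3.31 mg/L

Mixed concentration C = ΣQC/ΣQ = (67.80·0.2700 + 13.40·13.00) / 81.20 = 192.5/81.20 = 2.371 mg/L; combined flow 81.20 m³/s.
First-order decay: C = 2.371·exp(−k·t) = 2.371·0.6383 = 1.513 mg/L.
At the second outfall, C = (81.20·1.513 + 9.320·19.00) / (81.20 + 9.320) = 3.314 mg/L.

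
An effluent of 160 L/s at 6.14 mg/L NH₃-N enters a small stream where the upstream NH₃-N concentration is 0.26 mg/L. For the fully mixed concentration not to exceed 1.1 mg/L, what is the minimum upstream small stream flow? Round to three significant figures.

960 L/s

Set C_mix = 1.1: (Q·0.2600 + 160.0·6.140) / (Q + 160.0) = 1.1
→ Q = 160.0·(6.140 − 1.1)/(1.1 − 0.2600) = 960.0 L/s.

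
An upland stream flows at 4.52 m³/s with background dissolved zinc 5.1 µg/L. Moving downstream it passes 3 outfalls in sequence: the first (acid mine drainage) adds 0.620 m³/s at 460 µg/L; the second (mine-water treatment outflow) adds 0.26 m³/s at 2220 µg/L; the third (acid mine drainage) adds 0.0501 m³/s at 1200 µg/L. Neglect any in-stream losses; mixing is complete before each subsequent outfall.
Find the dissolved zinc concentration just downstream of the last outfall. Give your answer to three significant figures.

173 µg/L

After outfall 1: Q = 4.520 + 0.6200 = 5.140 m³/s; C = (4.520·5.100 + 0.6200·460.0)/5.140 = 59.97 µg/L.
After outfall 2: Q = 5.140 + 0.2600 = 5.400 m³/s; C = (5.140·59.97 + 0.2600·2220)/5.400 = 164.0 µg/L.
After outfall 3: Q = 5.400 + 0.05010 = 5.450 m³/s; C = (5.400·164.0 + 0.05010·1200)/5.450 = 173.5 µg/L.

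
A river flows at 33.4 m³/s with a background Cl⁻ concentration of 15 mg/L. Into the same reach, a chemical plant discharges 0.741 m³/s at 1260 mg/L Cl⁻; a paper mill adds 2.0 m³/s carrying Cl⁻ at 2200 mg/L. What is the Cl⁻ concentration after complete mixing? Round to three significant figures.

After mixing, C = (33.40·15.00 + 0.7410·1260 + 2.000·2200) / 36.14 = 5835/36.14 = 161.4 mg/L.

161 mg/L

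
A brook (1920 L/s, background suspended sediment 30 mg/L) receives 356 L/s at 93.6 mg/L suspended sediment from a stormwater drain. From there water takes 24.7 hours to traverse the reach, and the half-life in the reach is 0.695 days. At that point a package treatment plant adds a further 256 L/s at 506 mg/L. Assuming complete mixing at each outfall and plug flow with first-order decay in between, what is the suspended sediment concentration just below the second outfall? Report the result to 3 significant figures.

Conservation of mass: C = (1920·30.00 + 356.0·93.60) / 2276 = 90920/2276 = 39.95 mg/L; combined flow 2276 L/s.
Half-life 0.695 d → k = ln 2 / 0.695 = 0.9973 d⁻¹.
Decay over the reach: 39.95·exp(−kt) = 39.95·0.3583 = 14.31 mg/L.
At the second outfall, C = (2276·14.31 + 256.0·506.0) / (2276 + 256.0) = 64.03 mg/L.

64.0 mg/L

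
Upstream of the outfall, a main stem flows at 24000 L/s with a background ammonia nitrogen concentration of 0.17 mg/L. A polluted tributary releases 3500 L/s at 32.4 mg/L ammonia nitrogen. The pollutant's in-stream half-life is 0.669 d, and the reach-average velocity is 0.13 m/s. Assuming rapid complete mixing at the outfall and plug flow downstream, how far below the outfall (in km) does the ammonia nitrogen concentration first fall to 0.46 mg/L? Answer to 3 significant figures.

Mixed concentration C = ΣQC/ΣQ = (24000·0.1700 + 3500·32.40) / 27500 = 117500/27500 = 4.272 mg/L.
Half-life 0.669 d → k = ln 2 / 0.669 = 1.036 d⁻¹.
Set 4.272·exp(−k·t) = 0.46 → t = ln(4.272/0.46)/k = 185800 s = 51.62 h.
Distance = v·t = 0.13·185800 = 24160 m = 24.16 km.

24.2 km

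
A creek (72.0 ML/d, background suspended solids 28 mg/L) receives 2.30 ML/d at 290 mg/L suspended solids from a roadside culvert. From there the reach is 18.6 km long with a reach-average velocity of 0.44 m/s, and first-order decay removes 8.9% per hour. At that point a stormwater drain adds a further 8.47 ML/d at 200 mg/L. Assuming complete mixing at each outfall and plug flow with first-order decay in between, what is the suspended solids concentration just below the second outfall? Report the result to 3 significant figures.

Conservation of mass: C = (72.00·28.00 + 2.300·290.0) / 74.30 = 2683/74.30 = 36.11 mg/L; combined flow 74.30 ML/d.
Travel time t = 18.6·1000 / 0.44 = 42270 s = 11.74 h.
8.9%/h lost → k = −ln(1 − 0.089) = 0.09321 h⁻¹.
After decay, C = 36.11 × e^(−kt) = 36.11 × 0.3347 = 12.09 mg/L.
Second outfall: C = (74.30·12.09 + 8.470·200.0)/82.77 = 31.32 mg/L.

31.3 mg/L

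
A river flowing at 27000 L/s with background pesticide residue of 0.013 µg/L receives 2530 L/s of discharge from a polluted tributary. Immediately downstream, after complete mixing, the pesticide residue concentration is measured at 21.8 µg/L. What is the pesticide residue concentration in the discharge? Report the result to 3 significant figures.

Mass balance: 27000·0.01300 + 2530·Cₑ = 29530·21.80
→ Cₑ = (29530·21.80 − 27000·0.01300) / 2530 = 254.3 µg/L.

254 µg/L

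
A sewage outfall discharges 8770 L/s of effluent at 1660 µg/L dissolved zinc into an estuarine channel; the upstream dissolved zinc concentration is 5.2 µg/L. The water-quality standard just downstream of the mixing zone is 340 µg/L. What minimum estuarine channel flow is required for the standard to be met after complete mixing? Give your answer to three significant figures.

Set C_mix = 340: (Q·5.200 + 8770·1660) / (Q + 8770) = 340
→ Q = 8770·(1660 − 340)/(340 − 5.200) = 34580 L/s.

34600 L/s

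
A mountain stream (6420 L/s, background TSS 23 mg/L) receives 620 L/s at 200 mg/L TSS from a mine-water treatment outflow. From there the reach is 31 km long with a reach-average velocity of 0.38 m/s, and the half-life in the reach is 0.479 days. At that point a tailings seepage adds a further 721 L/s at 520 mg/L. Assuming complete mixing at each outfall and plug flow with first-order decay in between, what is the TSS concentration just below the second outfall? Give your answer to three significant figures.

57.2 mg/L

Mixed concentration C = ΣQC/ΣQ = (6420·23.00 + 620.0·200.0) / 7040 = 271700/7040 = 38.59 mg/L; combined flow 7040 L/s.
Travel time t = 31·1000 / 0.38 = 81580 s = 22.66 h.
Half-life 0.479 d → k = ln 2 / 0.479 = 1.447 d⁻¹.
Applying C = C₀e^(−kt): 38.59 × 0.2550 = 9.842 mg/L.
At the second outfall, C = (7040·9.842 + 721.0·520.0) / (7040 + 721.0) = 57.24 mg/L.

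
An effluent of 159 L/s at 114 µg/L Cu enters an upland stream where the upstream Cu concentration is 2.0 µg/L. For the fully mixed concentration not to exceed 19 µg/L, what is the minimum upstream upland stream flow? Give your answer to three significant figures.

Set C_mix = 19: (Q·2.000 + 159.0·114.0) / (Q + 159.0) = 19
→ Q = 159.0·(114.0 − 19)/(19 − 2.000) = 888.5 L/s.

889 L/s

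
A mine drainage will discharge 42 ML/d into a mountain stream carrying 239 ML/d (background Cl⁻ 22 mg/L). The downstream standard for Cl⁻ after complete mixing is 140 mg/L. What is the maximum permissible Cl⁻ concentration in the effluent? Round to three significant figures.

811 mg/L

At the limit, (Qr·Cr + Qe·Cₑ)/(Qr + Qe) = 140:
Cₑ = (281.0·140 − 239.0·22.00) / 42.00 = 811.5 mg/L.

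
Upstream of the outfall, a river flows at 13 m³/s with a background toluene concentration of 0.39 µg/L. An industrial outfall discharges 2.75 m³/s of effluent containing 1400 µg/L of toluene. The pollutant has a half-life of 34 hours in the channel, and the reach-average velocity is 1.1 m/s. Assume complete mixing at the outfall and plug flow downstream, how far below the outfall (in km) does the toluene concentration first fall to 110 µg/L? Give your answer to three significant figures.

Conservation of mass: C = (13.00·0.3900 + 2.750·1400) / 15.75 = 3855/15.75 = 244.8 µg/L.
Half-life 34 h → k = ln 2 / 34 = 0.02039 h⁻¹ = 0.4893 d⁻¹.
Set 244.8·exp(−k·t) = 110 → t = ln(244.8/110)/k = 141200 s = 39.23 h.
Distance = v·t = 1.1·141200 = 155400 m = 155.4 km.

155 km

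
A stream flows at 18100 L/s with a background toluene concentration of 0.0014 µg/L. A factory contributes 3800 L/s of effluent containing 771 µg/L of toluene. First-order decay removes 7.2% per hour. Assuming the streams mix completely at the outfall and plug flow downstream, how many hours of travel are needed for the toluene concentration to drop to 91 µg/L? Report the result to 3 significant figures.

5.16 h

Mixed concentration C = ΣQC/ΣQ = (18100·0.001400 + 3800·771.0) / 21900 = 2930000/21900 = 133.8 µg/L.
7.2%/h lost → k = −ln(1 − 0.072) = 0.07472 h⁻¹.
133.8·exp(−k·t) = 91 → t = ln(133.8/91)/k = 18570 s = 5.157 h.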